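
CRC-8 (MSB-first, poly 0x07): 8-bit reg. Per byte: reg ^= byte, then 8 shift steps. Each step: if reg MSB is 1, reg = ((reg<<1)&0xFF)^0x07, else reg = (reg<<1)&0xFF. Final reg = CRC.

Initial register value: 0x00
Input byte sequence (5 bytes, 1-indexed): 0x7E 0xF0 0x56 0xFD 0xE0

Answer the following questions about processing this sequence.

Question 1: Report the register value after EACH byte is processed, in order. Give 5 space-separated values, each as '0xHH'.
0x7D 0xAA 0xFA 0x15 0xC5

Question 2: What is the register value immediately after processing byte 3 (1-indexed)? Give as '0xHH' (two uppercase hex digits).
After byte 1 (0x7E): reg=0x7D
After byte 2 (0xF0): reg=0xAA
After byte 3 (0x56): reg=0xFA

Answer: 0xFA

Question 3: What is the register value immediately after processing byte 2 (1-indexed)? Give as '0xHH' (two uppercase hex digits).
After byte 1 (0x7E): reg=0x7D
After byte 2 (0xF0): reg=0xAA

Answer: 0xAA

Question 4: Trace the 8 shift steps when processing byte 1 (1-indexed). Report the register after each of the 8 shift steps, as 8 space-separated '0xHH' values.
Answer: 0xFC 0xFF 0xF9 0xF5 0xED 0xDD 0xBD 0x7D

Derivation:
Register before byte 1: 0x00
After XOR with byte 0x7E: 0x7E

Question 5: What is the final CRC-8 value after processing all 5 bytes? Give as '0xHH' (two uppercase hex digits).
Answer: 0xC5

Derivation:
After byte 1 (0x7E): reg=0x7D
After byte 2 (0xF0): reg=0xAA
After byte 3 (0x56): reg=0xFA
After byte 4 (0xFD): reg=0x15
After byte 5 (0xE0): reg=0xC5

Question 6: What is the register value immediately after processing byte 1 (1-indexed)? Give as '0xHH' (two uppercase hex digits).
After byte 1 (0x7E): reg=0x7D

Answer: 0x7D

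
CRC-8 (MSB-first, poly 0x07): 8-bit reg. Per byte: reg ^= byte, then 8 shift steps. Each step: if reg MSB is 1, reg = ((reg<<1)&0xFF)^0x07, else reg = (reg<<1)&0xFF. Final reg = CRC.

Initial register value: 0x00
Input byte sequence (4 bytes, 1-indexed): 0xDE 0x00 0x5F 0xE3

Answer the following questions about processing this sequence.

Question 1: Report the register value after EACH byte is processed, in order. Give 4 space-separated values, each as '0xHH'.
0x14 0x6C 0x99 0x61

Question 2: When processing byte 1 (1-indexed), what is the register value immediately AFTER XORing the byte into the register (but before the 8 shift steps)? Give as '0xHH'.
Register before byte 1: 0x00
Byte 1: 0xDE
0x00 XOR 0xDE = 0xDE

Answer: 0xDE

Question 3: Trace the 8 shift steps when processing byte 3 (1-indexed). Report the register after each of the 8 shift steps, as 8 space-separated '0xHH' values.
Answer: 0x66 0xCC 0x9F 0x39 0x72 0xE4 0xCF 0x99

Derivation:
After byte 1 (0xDE): reg=0x14
After byte 2 (0x00): reg=0x6C
Register before byte 3: 0x6C
After XOR with byte 0x5F: 0x33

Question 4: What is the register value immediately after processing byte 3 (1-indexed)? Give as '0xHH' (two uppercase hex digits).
Answer: 0x99

Derivation:
After byte 1 (0xDE): reg=0x14
After byte 2 (0x00): reg=0x6C
After byte 3 (0x5F): reg=0x99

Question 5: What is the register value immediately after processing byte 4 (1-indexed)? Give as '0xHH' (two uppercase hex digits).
Answer: 0x61

Derivation:
After byte 1 (0xDE): reg=0x14
After byte 2 (0x00): reg=0x6C
After byte 3 (0x5F): reg=0x99
After byte 4 (0xE3): reg=0x61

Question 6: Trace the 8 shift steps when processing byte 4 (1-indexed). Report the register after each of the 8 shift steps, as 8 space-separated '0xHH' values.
After byte 1 (0xDE): reg=0x14
After byte 2 (0x00): reg=0x6C
After byte 3 (0x5F): reg=0x99
Register before byte 4: 0x99
After XOR with byte 0xE3: 0x7A

Answer: 0xF4 0xEF 0xD9 0xB5 0x6D 0xDA 0xB3 0x61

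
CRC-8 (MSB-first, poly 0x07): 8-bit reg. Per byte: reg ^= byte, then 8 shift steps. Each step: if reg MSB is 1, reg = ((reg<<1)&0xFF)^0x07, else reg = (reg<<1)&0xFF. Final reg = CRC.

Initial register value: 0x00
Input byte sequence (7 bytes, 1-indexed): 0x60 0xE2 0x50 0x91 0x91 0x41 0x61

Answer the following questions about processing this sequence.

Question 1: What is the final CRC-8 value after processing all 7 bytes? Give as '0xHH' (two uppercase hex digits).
After byte 1 (0x60): reg=0x27
After byte 2 (0xE2): reg=0x55
After byte 3 (0x50): reg=0x1B
After byte 4 (0x91): reg=0xBF
After byte 5 (0x91): reg=0xCA
After byte 6 (0x41): reg=0xB8
After byte 7 (0x61): reg=0x01

Answer: 0x01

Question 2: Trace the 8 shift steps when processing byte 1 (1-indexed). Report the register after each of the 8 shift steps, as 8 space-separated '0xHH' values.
Register before byte 1: 0x00
After XOR with byte 0x60: 0x60

Answer: 0xC0 0x87 0x09 0x12 0x24 0x48 0x90 0x27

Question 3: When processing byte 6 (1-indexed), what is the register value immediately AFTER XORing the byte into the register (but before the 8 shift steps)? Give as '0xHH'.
Answer: 0x8B

Derivation:
Register before byte 6: 0xCA
Byte 6: 0x41
0xCA XOR 0x41 = 0x8B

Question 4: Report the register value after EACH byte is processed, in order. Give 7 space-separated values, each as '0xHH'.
0x27 0x55 0x1B 0xBF 0xCA 0xB8 0x01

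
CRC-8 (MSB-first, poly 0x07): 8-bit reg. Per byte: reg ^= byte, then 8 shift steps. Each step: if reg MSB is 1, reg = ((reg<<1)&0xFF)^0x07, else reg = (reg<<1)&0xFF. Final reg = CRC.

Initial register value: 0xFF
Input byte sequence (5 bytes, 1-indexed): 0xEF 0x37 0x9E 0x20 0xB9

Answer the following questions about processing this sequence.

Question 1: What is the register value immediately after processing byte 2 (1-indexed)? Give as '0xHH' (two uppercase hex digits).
Answer: 0xD2

Derivation:
After byte 1 (0xEF): reg=0x70
After byte 2 (0x37): reg=0xD2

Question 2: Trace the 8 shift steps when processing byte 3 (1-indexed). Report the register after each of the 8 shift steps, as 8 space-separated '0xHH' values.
After byte 1 (0xEF): reg=0x70
After byte 2 (0x37): reg=0xD2
Register before byte 3: 0xD2
After XOR with byte 0x9E: 0x4C

Answer: 0x98 0x37 0x6E 0xDC 0xBF 0x79 0xF2 0xE3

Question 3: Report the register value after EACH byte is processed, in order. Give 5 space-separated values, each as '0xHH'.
0x70 0xD2 0xE3 0x47 0xF4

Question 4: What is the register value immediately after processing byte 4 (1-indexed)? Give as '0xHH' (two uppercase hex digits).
Answer: 0x47

Derivation:
After byte 1 (0xEF): reg=0x70
After byte 2 (0x37): reg=0xD2
After byte 3 (0x9E): reg=0xE3
After byte 4 (0x20): reg=0x47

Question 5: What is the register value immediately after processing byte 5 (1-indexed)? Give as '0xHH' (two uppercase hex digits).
Answer: 0xF4

Derivation:
After byte 1 (0xEF): reg=0x70
After byte 2 (0x37): reg=0xD2
After byte 3 (0x9E): reg=0xE3
After byte 4 (0x20): reg=0x47
After byte 5 (0xB9): reg=0xF4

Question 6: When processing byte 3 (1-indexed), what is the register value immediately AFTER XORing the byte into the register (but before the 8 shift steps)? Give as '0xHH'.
Answer: 0x4C

Derivation:
Register before byte 3: 0xD2
Byte 3: 0x9E
0xD2 XOR 0x9E = 0x4C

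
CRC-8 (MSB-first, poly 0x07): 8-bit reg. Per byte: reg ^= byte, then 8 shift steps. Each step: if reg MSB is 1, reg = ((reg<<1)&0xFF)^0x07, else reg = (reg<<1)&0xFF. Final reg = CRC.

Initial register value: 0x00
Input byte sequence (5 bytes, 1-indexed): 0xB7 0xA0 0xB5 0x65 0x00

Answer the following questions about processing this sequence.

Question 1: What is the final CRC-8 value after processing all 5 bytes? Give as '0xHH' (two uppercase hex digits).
Answer: 0x89

Derivation:
After byte 1 (0xB7): reg=0x0C
After byte 2 (0xA0): reg=0x4D
After byte 3 (0xB5): reg=0xE6
After byte 4 (0x65): reg=0x80
After byte 5 (0x00): reg=0x89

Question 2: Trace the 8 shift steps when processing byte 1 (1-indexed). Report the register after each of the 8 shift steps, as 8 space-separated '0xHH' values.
Answer: 0x69 0xD2 0xA3 0x41 0x82 0x03 0x06 0x0C

Derivation:
Register before byte 1: 0x00
After XOR with byte 0xB7: 0xB7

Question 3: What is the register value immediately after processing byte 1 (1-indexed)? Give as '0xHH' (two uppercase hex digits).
Answer: 0x0C

Derivation:
After byte 1 (0xB7): reg=0x0C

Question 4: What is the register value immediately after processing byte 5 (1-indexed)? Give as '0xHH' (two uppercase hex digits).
Answer: 0x89

Derivation:
After byte 1 (0xB7): reg=0x0C
After byte 2 (0xA0): reg=0x4D
After byte 3 (0xB5): reg=0xE6
After byte 4 (0x65): reg=0x80
After byte 5 (0x00): reg=0x89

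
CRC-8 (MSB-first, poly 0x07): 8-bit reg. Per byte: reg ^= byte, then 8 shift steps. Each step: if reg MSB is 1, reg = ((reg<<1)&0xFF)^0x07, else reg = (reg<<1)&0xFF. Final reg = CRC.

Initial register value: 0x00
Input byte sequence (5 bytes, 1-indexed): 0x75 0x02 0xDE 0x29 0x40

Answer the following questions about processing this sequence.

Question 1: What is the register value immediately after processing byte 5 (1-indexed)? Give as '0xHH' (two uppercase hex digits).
Answer: 0x88

Derivation:
After byte 1 (0x75): reg=0x4C
After byte 2 (0x02): reg=0xED
After byte 3 (0xDE): reg=0x99
After byte 4 (0x29): reg=0x19
After byte 5 (0x40): reg=0x88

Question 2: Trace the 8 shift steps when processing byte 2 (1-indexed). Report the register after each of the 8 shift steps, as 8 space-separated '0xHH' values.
Answer: 0x9C 0x3F 0x7E 0xFC 0xFF 0xF9 0xF5 0xED

Derivation:
After byte 1 (0x75): reg=0x4C
Register before byte 2: 0x4C
After XOR with byte 0x02: 0x4E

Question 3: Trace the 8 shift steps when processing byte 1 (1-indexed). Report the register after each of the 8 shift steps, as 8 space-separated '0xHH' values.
Register before byte 1: 0x00
After XOR with byte 0x75: 0x75

Answer: 0xEA 0xD3 0xA1 0x45 0x8A 0x13 0x26 0x4C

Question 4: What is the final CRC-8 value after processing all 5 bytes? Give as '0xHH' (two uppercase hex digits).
After byte 1 (0x75): reg=0x4C
After byte 2 (0x02): reg=0xED
After byte 3 (0xDE): reg=0x99
After byte 4 (0x29): reg=0x19
After byte 5 (0x40): reg=0x88

Answer: 0x88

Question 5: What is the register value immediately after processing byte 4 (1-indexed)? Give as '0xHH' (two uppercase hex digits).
After byte 1 (0x75): reg=0x4C
After byte 2 (0x02): reg=0xED
After byte 3 (0xDE): reg=0x99
After byte 4 (0x29): reg=0x19

Answer: 0x19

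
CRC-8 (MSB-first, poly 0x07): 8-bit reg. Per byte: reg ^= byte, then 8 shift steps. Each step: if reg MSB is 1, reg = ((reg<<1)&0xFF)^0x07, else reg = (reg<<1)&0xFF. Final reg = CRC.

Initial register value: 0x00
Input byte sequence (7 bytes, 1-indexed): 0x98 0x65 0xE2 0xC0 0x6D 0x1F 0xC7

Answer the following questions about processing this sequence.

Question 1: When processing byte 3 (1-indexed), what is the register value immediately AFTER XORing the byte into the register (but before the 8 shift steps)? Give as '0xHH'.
Register before byte 3: 0x75
Byte 3: 0xE2
0x75 XOR 0xE2 = 0x97

Answer: 0x97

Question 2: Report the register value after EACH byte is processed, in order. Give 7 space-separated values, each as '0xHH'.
0xC1 0x75 0xEC 0xC4 0x56 0xF8 0xBD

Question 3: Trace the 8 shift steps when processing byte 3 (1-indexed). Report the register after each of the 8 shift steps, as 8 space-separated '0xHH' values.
Answer: 0x29 0x52 0xA4 0x4F 0x9E 0x3B 0x76 0xEC

Derivation:
After byte 1 (0x98): reg=0xC1
After byte 2 (0x65): reg=0x75
Register before byte 3: 0x75
After XOR with byte 0xE2: 0x97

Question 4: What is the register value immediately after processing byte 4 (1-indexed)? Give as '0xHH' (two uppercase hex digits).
After byte 1 (0x98): reg=0xC1
After byte 2 (0x65): reg=0x75
After byte 3 (0xE2): reg=0xEC
After byte 4 (0xC0): reg=0xC4

Answer: 0xC4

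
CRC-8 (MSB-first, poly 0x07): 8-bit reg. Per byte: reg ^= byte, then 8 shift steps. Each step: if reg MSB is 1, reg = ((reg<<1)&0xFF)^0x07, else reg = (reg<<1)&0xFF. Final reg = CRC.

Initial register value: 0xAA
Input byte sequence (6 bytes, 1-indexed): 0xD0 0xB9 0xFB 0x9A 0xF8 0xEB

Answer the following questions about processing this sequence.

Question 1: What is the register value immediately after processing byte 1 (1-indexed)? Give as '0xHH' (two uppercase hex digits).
Answer: 0x61

Derivation:
After byte 1 (0xD0): reg=0x61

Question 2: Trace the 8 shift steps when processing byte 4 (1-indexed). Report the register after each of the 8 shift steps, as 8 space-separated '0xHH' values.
After byte 1 (0xD0): reg=0x61
After byte 2 (0xB9): reg=0x06
After byte 3 (0xFB): reg=0xFD
Register before byte 4: 0xFD
After XOR with byte 0x9A: 0x67

Answer: 0xCE 0x9B 0x31 0x62 0xC4 0x8F 0x19 0x32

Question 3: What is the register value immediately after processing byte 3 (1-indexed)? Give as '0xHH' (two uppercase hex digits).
After byte 1 (0xD0): reg=0x61
After byte 2 (0xB9): reg=0x06
After byte 3 (0xFB): reg=0xFD

Answer: 0xFD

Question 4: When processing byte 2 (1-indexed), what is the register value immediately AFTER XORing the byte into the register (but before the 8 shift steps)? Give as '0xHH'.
Answer: 0xD8

Derivation:
Register before byte 2: 0x61
Byte 2: 0xB9
0x61 XOR 0xB9 = 0xD8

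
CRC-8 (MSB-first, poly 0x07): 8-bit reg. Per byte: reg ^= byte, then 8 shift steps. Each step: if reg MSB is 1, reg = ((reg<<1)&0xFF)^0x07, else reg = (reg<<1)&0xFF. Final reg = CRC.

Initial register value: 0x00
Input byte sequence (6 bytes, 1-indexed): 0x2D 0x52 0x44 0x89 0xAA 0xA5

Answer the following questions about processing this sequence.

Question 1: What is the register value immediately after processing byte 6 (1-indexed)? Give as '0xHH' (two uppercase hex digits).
Answer: 0xDD

Derivation:
After byte 1 (0x2D): reg=0xC3
After byte 2 (0x52): reg=0xFE
After byte 3 (0x44): reg=0x2F
After byte 4 (0x89): reg=0x7B
After byte 5 (0xAA): reg=0x39
After byte 6 (0xA5): reg=0xDD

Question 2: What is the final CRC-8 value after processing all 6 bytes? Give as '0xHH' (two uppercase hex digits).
After byte 1 (0x2D): reg=0xC3
After byte 2 (0x52): reg=0xFE
After byte 3 (0x44): reg=0x2F
After byte 4 (0x89): reg=0x7B
After byte 5 (0xAA): reg=0x39
After byte 6 (0xA5): reg=0xDD

Answer: 0xDD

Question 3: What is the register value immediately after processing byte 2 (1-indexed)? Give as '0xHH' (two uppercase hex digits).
Answer: 0xFE

Derivation:
After byte 1 (0x2D): reg=0xC3
After byte 2 (0x52): reg=0xFE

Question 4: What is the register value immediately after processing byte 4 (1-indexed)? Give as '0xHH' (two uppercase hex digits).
After byte 1 (0x2D): reg=0xC3
After byte 2 (0x52): reg=0xFE
After byte 3 (0x44): reg=0x2F
After byte 4 (0x89): reg=0x7B

Answer: 0x7B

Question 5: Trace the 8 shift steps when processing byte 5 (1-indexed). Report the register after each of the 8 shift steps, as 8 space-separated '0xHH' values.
Answer: 0xA5 0x4D 0x9A 0x33 0x66 0xCC 0x9F 0x39

Derivation:
After byte 1 (0x2D): reg=0xC3
After byte 2 (0x52): reg=0xFE
After byte 3 (0x44): reg=0x2F
After byte 4 (0x89): reg=0x7B
Register before byte 5: 0x7B
After XOR with byte 0xAA: 0xD1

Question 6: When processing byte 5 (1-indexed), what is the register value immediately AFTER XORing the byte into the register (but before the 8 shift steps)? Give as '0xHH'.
Register before byte 5: 0x7B
Byte 5: 0xAA
0x7B XOR 0xAA = 0xD1

Answer: 0xD1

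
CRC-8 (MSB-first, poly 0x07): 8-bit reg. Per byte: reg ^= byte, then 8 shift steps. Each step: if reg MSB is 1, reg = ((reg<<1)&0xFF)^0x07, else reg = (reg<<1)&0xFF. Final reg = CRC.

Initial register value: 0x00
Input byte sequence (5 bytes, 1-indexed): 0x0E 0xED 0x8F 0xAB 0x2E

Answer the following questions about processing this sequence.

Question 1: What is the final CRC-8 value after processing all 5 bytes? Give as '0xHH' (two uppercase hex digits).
After byte 1 (0x0E): reg=0x2A
After byte 2 (0xED): reg=0x5B
After byte 3 (0x8F): reg=0x22
After byte 4 (0xAB): reg=0xB6
After byte 5 (0x2E): reg=0xC1

Answer: 0xC1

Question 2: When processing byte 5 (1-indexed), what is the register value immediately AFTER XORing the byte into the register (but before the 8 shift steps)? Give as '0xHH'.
Register before byte 5: 0xB6
Byte 5: 0x2E
0xB6 XOR 0x2E = 0x98

Answer: 0x98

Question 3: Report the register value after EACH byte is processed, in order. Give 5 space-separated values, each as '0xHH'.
0x2A 0x5B 0x22 0xB6 0xC1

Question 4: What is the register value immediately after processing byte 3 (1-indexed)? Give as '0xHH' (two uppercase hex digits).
Answer: 0x22

Derivation:
After byte 1 (0x0E): reg=0x2A
After byte 2 (0xED): reg=0x5B
After byte 3 (0x8F): reg=0x22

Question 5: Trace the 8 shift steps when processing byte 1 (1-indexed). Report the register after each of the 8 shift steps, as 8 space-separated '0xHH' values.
Register before byte 1: 0x00
After XOR with byte 0x0E: 0x0E

Answer: 0x1C 0x38 0x70 0xE0 0xC7 0x89 0x15 0x2A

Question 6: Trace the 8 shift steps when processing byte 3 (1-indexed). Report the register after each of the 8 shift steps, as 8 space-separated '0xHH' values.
After byte 1 (0x0E): reg=0x2A
After byte 2 (0xED): reg=0x5B
Register before byte 3: 0x5B
After XOR with byte 0x8F: 0xD4

Answer: 0xAF 0x59 0xB2 0x63 0xC6 0x8B 0x11 0x22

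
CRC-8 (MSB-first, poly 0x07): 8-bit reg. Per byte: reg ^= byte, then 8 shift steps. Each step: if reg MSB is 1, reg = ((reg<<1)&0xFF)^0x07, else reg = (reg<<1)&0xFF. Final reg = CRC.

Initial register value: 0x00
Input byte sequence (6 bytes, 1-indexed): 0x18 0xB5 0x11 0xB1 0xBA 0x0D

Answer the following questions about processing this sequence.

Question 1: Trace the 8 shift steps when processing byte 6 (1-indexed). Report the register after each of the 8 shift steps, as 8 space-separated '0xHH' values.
Answer: 0x98 0x37 0x6E 0xDC 0xBF 0x79 0xF2 0xE3

Derivation:
After byte 1 (0x18): reg=0x48
After byte 2 (0xB5): reg=0xFD
After byte 3 (0x11): reg=0x8A
After byte 4 (0xB1): reg=0xA1
After byte 5 (0xBA): reg=0x41
Register before byte 6: 0x41
After XOR with byte 0x0D: 0x4C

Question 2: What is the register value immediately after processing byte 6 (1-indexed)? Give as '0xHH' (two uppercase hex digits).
Answer: 0xE3

Derivation:
After byte 1 (0x18): reg=0x48
After byte 2 (0xB5): reg=0xFD
After byte 3 (0x11): reg=0x8A
After byte 4 (0xB1): reg=0xA1
After byte 5 (0xBA): reg=0x41
After byte 6 (0x0D): reg=0xE3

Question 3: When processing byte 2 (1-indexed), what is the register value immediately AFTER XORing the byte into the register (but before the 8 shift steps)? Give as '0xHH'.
Register before byte 2: 0x48
Byte 2: 0xB5
0x48 XOR 0xB5 = 0xFD

Answer: 0xFD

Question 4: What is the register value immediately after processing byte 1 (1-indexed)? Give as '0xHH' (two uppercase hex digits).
Answer: 0x48

Derivation:
After byte 1 (0x18): reg=0x48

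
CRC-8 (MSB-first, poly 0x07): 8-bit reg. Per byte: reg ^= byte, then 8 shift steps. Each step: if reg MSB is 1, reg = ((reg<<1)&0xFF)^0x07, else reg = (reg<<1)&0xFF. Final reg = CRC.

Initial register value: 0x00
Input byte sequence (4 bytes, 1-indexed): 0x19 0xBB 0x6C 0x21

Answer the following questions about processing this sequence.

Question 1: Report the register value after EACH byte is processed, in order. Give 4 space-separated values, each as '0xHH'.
0x4F 0xC2 0x43 0x29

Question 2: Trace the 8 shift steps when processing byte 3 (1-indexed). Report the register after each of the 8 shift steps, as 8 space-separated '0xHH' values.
After byte 1 (0x19): reg=0x4F
After byte 2 (0xBB): reg=0xC2
Register before byte 3: 0xC2
After XOR with byte 0x6C: 0xAE

Answer: 0x5B 0xB6 0x6B 0xD6 0xAB 0x51 0xA2 0x43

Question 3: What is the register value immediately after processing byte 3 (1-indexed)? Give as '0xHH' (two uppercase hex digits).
Answer: 0x43

Derivation:
After byte 1 (0x19): reg=0x4F
After byte 2 (0xBB): reg=0xC2
After byte 3 (0x6C): reg=0x43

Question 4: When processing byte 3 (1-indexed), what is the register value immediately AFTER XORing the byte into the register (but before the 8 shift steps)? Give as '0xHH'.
Answer: 0xAE

Derivation:
Register before byte 3: 0xC2
Byte 3: 0x6C
0xC2 XOR 0x6C = 0xAE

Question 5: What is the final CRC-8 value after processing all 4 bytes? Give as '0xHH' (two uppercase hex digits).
After byte 1 (0x19): reg=0x4F
After byte 2 (0xBB): reg=0xC2
After byte 3 (0x6C): reg=0x43
After byte 4 (0x21): reg=0x29

Answer: 0x29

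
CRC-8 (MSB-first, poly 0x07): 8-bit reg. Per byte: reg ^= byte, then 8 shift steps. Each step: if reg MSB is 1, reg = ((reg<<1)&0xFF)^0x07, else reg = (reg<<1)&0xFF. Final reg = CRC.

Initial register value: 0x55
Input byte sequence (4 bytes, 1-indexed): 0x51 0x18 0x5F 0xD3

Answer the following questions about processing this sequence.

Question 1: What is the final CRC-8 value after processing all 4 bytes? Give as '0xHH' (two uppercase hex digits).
Answer: 0x53

Derivation:
After byte 1 (0x51): reg=0x1C
After byte 2 (0x18): reg=0x1C
After byte 3 (0x5F): reg=0xCE
After byte 4 (0xD3): reg=0x53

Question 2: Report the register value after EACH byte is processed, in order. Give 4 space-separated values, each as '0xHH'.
0x1C 0x1C 0xCE 0x53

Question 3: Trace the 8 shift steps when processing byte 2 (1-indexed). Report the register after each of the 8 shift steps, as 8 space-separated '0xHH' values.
After byte 1 (0x51): reg=0x1C
Register before byte 2: 0x1C
After XOR with byte 0x18: 0x04

Answer: 0x08 0x10 0x20 0x40 0x80 0x07 0x0E 0x1C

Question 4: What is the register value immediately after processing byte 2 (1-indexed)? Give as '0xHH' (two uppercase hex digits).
After byte 1 (0x51): reg=0x1C
After byte 2 (0x18): reg=0x1C

Answer: 0x1C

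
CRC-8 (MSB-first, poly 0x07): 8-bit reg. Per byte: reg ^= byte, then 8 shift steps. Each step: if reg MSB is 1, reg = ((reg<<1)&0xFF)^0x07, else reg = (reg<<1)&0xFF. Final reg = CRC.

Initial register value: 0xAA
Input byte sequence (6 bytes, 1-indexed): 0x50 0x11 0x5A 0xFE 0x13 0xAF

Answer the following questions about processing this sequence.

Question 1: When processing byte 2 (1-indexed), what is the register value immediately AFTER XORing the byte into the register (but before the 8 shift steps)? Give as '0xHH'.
Answer: 0xF9

Derivation:
Register before byte 2: 0xE8
Byte 2: 0x11
0xE8 XOR 0x11 = 0xF9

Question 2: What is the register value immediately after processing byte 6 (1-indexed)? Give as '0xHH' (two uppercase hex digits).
Answer: 0x7E

Derivation:
After byte 1 (0x50): reg=0xE8
After byte 2 (0x11): reg=0xE1
After byte 3 (0x5A): reg=0x28
After byte 4 (0xFE): reg=0x2C
After byte 5 (0x13): reg=0xBD
After byte 6 (0xAF): reg=0x7E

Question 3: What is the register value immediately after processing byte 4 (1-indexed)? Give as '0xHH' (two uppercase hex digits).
After byte 1 (0x50): reg=0xE8
After byte 2 (0x11): reg=0xE1
After byte 3 (0x5A): reg=0x28
After byte 4 (0xFE): reg=0x2C

Answer: 0x2C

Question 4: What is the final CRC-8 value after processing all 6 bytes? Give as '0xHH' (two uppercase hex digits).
Answer: 0x7E

Derivation:
After byte 1 (0x50): reg=0xE8
After byte 2 (0x11): reg=0xE1
After byte 3 (0x5A): reg=0x28
After byte 4 (0xFE): reg=0x2C
After byte 5 (0x13): reg=0xBD
After byte 6 (0xAF): reg=0x7E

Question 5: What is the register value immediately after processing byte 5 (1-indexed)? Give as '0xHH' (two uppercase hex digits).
After byte 1 (0x50): reg=0xE8
After byte 2 (0x11): reg=0xE1
After byte 3 (0x5A): reg=0x28
After byte 4 (0xFE): reg=0x2C
After byte 5 (0x13): reg=0xBD

Answer: 0xBD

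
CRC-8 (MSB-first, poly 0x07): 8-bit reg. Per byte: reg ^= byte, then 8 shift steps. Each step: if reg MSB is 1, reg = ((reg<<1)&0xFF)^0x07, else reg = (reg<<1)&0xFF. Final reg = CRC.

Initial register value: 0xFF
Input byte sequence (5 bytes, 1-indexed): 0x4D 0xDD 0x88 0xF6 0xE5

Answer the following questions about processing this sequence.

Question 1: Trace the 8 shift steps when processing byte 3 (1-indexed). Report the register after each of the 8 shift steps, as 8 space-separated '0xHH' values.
After byte 1 (0x4D): reg=0x17
After byte 2 (0xDD): reg=0x78
Register before byte 3: 0x78
After XOR with byte 0x88: 0xF0

Answer: 0xE7 0xC9 0x95 0x2D 0x5A 0xB4 0x6F 0xDE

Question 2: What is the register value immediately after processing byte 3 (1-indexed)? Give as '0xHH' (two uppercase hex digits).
After byte 1 (0x4D): reg=0x17
After byte 2 (0xDD): reg=0x78
After byte 3 (0x88): reg=0xDE

Answer: 0xDE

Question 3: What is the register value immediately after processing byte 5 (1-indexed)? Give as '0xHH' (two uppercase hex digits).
After byte 1 (0x4D): reg=0x17
After byte 2 (0xDD): reg=0x78
After byte 3 (0x88): reg=0xDE
After byte 4 (0xF6): reg=0xD8
After byte 5 (0xE5): reg=0xB3

Answer: 0xB3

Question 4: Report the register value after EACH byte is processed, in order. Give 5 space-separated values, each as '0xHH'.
0x17 0x78 0xDE 0xD8 0xB3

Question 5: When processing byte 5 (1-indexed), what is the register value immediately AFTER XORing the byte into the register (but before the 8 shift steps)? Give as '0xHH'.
Answer: 0x3D

Derivation:
Register before byte 5: 0xD8
Byte 5: 0xE5
0xD8 XOR 0xE5 = 0x3D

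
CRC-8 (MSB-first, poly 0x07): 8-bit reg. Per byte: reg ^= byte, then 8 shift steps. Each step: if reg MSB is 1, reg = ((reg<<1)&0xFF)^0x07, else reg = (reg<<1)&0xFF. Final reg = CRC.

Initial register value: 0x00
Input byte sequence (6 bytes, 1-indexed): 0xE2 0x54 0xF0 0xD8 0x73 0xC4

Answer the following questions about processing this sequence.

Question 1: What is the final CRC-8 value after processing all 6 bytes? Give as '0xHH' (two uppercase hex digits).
After byte 1 (0xE2): reg=0xA0
After byte 2 (0x54): reg=0xC2
After byte 3 (0xF0): reg=0x9E
After byte 4 (0xD8): reg=0xD5
After byte 5 (0x73): reg=0x7B
After byte 6 (0xC4): reg=0x34

Answer: 0x34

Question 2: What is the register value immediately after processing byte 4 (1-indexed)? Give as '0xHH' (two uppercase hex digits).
Answer: 0xD5

Derivation:
After byte 1 (0xE2): reg=0xA0
After byte 2 (0x54): reg=0xC2
After byte 3 (0xF0): reg=0x9E
After byte 4 (0xD8): reg=0xD5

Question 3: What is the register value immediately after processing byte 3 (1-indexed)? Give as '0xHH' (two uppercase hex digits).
After byte 1 (0xE2): reg=0xA0
After byte 2 (0x54): reg=0xC2
After byte 3 (0xF0): reg=0x9E

Answer: 0x9E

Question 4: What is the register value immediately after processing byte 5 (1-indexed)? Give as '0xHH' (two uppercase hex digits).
Answer: 0x7B

Derivation:
After byte 1 (0xE2): reg=0xA0
After byte 2 (0x54): reg=0xC2
After byte 3 (0xF0): reg=0x9E
After byte 4 (0xD8): reg=0xD5
After byte 5 (0x73): reg=0x7B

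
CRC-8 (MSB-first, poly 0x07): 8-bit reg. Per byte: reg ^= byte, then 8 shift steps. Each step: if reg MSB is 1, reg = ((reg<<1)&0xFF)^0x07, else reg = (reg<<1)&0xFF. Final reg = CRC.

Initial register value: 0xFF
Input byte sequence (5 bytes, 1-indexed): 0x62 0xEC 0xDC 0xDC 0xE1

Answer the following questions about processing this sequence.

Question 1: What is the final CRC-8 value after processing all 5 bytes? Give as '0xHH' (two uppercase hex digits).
After byte 1 (0x62): reg=0xDA
After byte 2 (0xEC): reg=0x82
After byte 3 (0xDC): reg=0x9D
After byte 4 (0xDC): reg=0xC0
After byte 5 (0xE1): reg=0xE7

Answer: 0xE7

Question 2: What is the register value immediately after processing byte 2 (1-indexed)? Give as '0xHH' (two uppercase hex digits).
After byte 1 (0x62): reg=0xDA
After byte 2 (0xEC): reg=0x82

Answer: 0x82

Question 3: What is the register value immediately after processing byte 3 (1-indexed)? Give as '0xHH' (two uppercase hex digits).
Answer: 0x9D

Derivation:
After byte 1 (0x62): reg=0xDA
After byte 2 (0xEC): reg=0x82
After byte 3 (0xDC): reg=0x9D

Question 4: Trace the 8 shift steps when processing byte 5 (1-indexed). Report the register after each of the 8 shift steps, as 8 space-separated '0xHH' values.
After byte 1 (0x62): reg=0xDA
After byte 2 (0xEC): reg=0x82
After byte 3 (0xDC): reg=0x9D
After byte 4 (0xDC): reg=0xC0
Register before byte 5: 0xC0
After XOR with byte 0xE1: 0x21

Answer: 0x42 0x84 0x0F 0x1E 0x3C 0x78 0xF0 0xE7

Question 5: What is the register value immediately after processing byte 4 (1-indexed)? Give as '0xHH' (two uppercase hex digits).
After byte 1 (0x62): reg=0xDA
After byte 2 (0xEC): reg=0x82
After byte 3 (0xDC): reg=0x9D
After byte 4 (0xDC): reg=0xC0

Answer: 0xC0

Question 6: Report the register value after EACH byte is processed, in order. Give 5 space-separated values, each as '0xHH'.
0xDA 0x82 0x9D 0xC0 0xE7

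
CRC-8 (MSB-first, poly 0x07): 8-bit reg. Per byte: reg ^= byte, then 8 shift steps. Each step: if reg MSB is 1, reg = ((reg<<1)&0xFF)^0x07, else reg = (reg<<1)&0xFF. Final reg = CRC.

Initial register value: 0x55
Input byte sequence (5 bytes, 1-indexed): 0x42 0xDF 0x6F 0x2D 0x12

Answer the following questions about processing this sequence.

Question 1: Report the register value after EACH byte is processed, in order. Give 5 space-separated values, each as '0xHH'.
0x65 0x2F 0xC7 0x98 0xBF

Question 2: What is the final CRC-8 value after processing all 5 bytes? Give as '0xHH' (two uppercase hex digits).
After byte 1 (0x42): reg=0x65
After byte 2 (0xDF): reg=0x2F
After byte 3 (0x6F): reg=0xC7
After byte 4 (0x2D): reg=0x98
After byte 5 (0x12): reg=0xBF

Answer: 0xBF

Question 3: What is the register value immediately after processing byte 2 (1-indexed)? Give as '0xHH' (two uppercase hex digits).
After byte 1 (0x42): reg=0x65
After byte 2 (0xDF): reg=0x2F

Answer: 0x2F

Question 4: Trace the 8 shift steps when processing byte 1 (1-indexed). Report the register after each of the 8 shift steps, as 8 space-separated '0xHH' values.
Register before byte 1: 0x55
After XOR with byte 0x42: 0x17

Answer: 0x2E 0x5C 0xB8 0x77 0xEE 0xDB 0xB1 0x65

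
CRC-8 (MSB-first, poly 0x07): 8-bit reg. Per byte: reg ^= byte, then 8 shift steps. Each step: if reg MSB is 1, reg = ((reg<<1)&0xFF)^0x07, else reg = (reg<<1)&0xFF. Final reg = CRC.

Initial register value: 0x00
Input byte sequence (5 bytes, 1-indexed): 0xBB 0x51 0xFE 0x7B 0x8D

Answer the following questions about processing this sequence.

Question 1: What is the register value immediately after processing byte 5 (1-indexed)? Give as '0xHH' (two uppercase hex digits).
Answer: 0x4B

Derivation:
After byte 1 (0xBB): reg=0x28
After byte 2 (0x51): reg=0x68
After byte 3 (0xFE): reg=0xEB
After byte 4 (0x7B): reg=0xF9
After byte 5 (0x8D): reg=0x4B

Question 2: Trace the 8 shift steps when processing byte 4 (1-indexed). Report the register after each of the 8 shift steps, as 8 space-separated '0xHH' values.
After byte 1 (0xBB): reg=0x28
After byte 2 (0x51): reg=0x68
After byte 3 (0xFE): reg=0xEB
Register before byte 4: 0xEB
After XOR with byte 0x7B: 0x90

Answer: 0x27 0x4E 0x9C 0x3F 0x7E 0xFC 0xFF 0xF9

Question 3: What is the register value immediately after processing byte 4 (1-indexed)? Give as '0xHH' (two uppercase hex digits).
After byte 1 (0xBB): reg=0x28
After byte 2 (0x51): reg=0x68
After byte 3 (0xFE): reg=0xEB
After byte 4 (0x7B): reg=0xF9

Answer: 0xF9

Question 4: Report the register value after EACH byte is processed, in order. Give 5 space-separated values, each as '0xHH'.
0x28 0x68 0xEB 0xF9 0x4B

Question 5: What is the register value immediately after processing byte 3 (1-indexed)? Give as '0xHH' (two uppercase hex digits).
After byte 1 (0xBB): reg=0x28
After byte 2 (0x51): reg=0x68
After byte 3 (0xFE): reg=0xEB

Answer: 0xEB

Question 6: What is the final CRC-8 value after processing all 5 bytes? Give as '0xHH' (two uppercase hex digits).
After byte 1 (0xBB): reg=0x28
After byte 2 (0x51): reg=0x68
After byte 3 (0xFE): reg=0xEB
After byte 4 (0x7B): reg=0xF9
After byte 5 (0x8D): reg=0x4B

Answer: 0x4B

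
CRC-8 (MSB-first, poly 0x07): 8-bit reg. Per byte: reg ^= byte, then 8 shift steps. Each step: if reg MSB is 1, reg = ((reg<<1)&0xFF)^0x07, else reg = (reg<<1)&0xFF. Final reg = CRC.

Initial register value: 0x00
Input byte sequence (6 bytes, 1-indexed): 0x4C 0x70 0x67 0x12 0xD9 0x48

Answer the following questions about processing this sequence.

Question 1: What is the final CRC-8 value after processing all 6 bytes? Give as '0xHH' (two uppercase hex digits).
Answer: 0xB8

Derivation:
After byte 1 (0x4C): reg=0xE3
After byte 2 (0x70): reg=0xF0
After byte 3 (0x67): reg=0xEC
After byte 4 (0x12): reg=0xF4
After byte 5 (0xD9): reg=0xC3
After byte 6 (0x48): reg=0xB8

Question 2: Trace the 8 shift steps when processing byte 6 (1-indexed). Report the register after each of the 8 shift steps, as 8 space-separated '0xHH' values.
After byte 1 (0x4C): reg=0xE3
After byte 2 (0x70): reg=0xF0
After byte 3 (0x67): reg=0xEC
After byte 4 (0x12): reg=0xF4
After byte 5 (0xD9): reg=0xC3
Register before byte 6: 0xC3
After XOR with byte 0x48: 0x8B

Answer: 0x11 0x22 0x44 0x88 0x17 0x2E 0x5C 0xB8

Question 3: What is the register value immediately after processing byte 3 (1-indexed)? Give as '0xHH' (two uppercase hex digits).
Answer: 0xEC

Derivation:
After byte 1 (0x4C): reg=0xE3
After byte 2 (0x70): reg=0xF0
After byte 3 (0x67): reg=0xEC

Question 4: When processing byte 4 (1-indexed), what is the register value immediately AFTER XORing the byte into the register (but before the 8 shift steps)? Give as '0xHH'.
Answer: 0xFE

Derivation:
Register before byte 4: 0xEC
Byte 4: 0x12
0xEC XOR 0x12 = 0xFE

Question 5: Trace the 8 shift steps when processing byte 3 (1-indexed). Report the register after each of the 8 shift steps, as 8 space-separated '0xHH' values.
Answer: 0x29 0x52 0xA4 0x4F 0x9E 0x3B 0x76 0xEC

Derivation:
After byte 1 (0x4C): reg=0xE3
After byte 2 (0x70): reg=0xF0
Register before byte 3: 0xF0
After XOR with byte 0x67: 0x97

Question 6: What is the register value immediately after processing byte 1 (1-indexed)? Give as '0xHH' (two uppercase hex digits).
After byte 1 (0x4C): reg=0xE3

Answer: 0xE3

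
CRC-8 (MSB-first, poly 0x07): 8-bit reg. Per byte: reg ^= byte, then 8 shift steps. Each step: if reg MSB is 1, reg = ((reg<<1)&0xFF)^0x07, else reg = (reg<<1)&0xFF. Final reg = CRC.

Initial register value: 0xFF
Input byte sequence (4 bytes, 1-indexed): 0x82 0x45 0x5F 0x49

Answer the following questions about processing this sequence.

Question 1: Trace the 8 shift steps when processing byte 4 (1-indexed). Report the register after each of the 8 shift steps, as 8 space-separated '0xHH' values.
Answer: 0x7E 0xFC 0xFF 0xF9 0xF5 0xED 0xDD 0xBD

Derivation:
After byte 1 (0x82): reg=0x74
After byte 2 (0x45): reg=0x97
After byte 3 (0x5F): reg=0x76
Register before byte 4: 0x76
After XOR with byte 0x49: 0x3F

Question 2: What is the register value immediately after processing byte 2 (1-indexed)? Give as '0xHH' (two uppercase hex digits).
After byte 1 (0x82): reg=0x74
After byte 2 (0x45): reg=0x97

Answer: 0x97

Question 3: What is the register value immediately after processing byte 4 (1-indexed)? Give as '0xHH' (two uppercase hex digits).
After byte 1 (0x82): reg=0x74
After byte 2 (0x45): reg=0x97
After byte 3 (0x5F): reg=0x76
After byte 4 (0x49): reg=0xBD

Answer: 0xBD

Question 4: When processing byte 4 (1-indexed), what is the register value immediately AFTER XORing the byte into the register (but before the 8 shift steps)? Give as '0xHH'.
Register before byte 4: 0x76
Byte 4: 0x49
0x76 XOR 0x49 = 0x3F

Answer: 0x3F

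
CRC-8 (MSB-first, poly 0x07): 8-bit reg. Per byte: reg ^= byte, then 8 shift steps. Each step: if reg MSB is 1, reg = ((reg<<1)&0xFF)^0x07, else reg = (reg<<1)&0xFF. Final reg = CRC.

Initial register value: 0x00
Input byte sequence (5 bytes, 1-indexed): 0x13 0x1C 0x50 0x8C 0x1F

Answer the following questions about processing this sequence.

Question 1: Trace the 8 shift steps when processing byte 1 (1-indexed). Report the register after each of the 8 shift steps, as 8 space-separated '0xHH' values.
Register before byte 1: 0x00
After XOR with byte 0x13: 0x13

Answer: 0x26 0x4C 0x98 0x37 0x6E 0xDC 0xBF 0x79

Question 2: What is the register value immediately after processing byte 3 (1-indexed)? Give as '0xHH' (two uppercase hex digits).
After byte 1 (0x13): reg=0x79
After byte 2 (0x1C): reg=0x3C
After byte 3 (0x50): reg=0x03

Answer: 0x03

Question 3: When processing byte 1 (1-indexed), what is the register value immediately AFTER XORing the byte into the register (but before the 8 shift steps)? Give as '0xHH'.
Register before byte 1: 0x00
Byte 1: 0x13
0x00 XOR 0x13 = 0x13

Answer: 0x13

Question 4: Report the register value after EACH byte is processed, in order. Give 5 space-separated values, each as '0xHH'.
0x79 0x3C 0x03 0xA4 0x28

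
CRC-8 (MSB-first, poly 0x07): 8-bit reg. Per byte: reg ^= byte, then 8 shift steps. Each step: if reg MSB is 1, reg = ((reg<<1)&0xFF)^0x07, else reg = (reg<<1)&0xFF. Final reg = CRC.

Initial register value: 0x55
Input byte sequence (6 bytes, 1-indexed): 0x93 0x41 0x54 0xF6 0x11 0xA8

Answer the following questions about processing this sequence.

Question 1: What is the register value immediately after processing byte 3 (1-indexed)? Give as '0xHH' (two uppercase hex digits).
After byte 1 (0x93): reg=0x5C
After byte 2 (0x41): reg=0x53
After byte 3 (0x54): reg=0x15

Answer: 0x15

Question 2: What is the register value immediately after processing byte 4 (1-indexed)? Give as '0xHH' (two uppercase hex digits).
Answer: 0xA7

Derivation:
After byte 1 (0x93): reg=0x5C
After byte 2 (0x41): reg=0x53
After byte 3 (0x54): reg=0x15
After byte 4 (0xF6): reg=0xA7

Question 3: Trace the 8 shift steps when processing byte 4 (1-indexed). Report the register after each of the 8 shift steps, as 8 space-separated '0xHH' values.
After byte 1 (0x93): reg=0x5C
After byte 2 (0x41): reg=0x53
After byte 3 (0x54): reg=0x15
Register before byte 4: 0x15
After XOR with byte 0xF6: 0xE3

Answer: 0xC1 0x85 0x0D 0x1A 0x34 0x68 0xD0 0xA7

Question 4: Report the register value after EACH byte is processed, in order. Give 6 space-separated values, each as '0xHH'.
0x5C 0x53 0x15 0xA7 0x0B 0x60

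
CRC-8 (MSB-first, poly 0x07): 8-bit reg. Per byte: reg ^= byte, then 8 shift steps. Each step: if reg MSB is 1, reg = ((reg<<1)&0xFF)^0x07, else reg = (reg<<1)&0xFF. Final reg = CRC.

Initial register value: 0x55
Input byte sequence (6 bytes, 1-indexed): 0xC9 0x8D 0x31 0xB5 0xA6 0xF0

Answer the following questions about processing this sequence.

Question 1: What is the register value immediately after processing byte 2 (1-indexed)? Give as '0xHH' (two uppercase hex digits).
Answer: 0xB7

Derivation:
After byte 1 (0xC9): reg=0xDD
After byte 2 (0x8D): reg=0xB7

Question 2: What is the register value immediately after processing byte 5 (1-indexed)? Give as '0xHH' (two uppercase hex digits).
Answer: 0x03

Derivation:
After byte 1 (0xC9): reg=0xDD
After byte 2 (0x8D): reg=0xB7
After byte 3 (0x31): reg=0x9B
After byte 4 (0xB5): reg=0xCA
After byte 5 (0xA6): reg=0x03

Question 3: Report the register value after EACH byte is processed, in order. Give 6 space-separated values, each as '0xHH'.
0xDD 0xB7 0x9B 0xCA 0x03 0xD7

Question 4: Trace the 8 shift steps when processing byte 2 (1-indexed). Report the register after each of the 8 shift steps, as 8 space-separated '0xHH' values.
Answer: 0xA0 0x47 0x8E 0x1B 0x36 0x6C 0xD8 0xB7

Derivation:
After byte 1 (0xC9): reg=0xDD
Register before byte 2: 0xDD
After XOR with byte 0x8D: 0x50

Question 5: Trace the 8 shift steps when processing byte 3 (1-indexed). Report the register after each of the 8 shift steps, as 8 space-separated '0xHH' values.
Answer: 0x0B 0x16 0x2C 0x58 0xB0 0x67 0xCE 0x9B

Derivation:
After byte 1 (0xC9): reg=0xDD
After byte 2 (0x8D): reg=0xB7
Register before byte 3: 0xB7
After XOR with byte 0x31: 0x86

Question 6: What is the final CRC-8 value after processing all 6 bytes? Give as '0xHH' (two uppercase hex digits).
After byte 1 (0xC9): reg=0xDD
After byte 2 (0x8D): reg=0xB7
After byte 3 (0x31): reg=0x9B
After byte 4 (0xB5): reg=0xCA
After byte 5 (0xA6): reg=0x03
After byte 6 (0xF0): reg=0xD7

Answer: 0xD7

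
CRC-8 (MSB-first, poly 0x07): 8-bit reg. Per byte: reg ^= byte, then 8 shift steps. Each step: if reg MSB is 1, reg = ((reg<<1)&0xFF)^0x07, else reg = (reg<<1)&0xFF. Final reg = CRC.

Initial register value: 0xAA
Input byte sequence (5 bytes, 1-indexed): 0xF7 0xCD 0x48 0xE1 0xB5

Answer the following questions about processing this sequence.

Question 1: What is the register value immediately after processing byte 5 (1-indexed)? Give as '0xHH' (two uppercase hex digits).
After byte 1 (0xF7): reg=0x94
After byte 2 (0xCD): reg=0x88
After byte 3 (0x48): reg=0x4E
After byte 4 (0xE1): reg=0x44
After byte 5 (0xB5): reg=0xD9

Answer: 0xD9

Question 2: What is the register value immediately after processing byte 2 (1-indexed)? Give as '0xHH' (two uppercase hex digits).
Answer: 0x88

Derivation:
After byte 1 (0xF7): reg=0x94
After byte 2 (0xCD): reg=0x88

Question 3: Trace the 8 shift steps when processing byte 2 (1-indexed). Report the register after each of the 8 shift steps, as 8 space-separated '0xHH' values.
Answer: 0xB2 0x63 0xC6 0x8B 0x11 0x22 0x44 0x88

Derivation:
After byte 1 (0xF7): reg=0x94
Register before byte 2: 0x94
After XOR with byte 0xCD: 0x59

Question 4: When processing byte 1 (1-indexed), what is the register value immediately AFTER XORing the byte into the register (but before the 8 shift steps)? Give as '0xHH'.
Answer: 0x5D

Derivation:
Register before byte 1: 0xAA
Byte 1: 0xF7
0xAA XOR 0xF7 = 0x5D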